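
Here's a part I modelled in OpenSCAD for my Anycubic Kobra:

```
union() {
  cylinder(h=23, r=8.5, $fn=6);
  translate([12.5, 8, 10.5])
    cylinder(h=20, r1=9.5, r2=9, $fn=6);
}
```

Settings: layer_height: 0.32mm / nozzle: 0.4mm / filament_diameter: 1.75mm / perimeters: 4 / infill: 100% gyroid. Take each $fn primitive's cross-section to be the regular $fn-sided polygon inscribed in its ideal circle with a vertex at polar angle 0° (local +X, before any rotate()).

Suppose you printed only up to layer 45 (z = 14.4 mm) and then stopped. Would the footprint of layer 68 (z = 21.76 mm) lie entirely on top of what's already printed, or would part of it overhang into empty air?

Compare the two slices. At z = 14.4: the cylinder: section is a regular 6-gon, circumradius r=8.5 (area = (6/2)·8.500²·sin(360°/6) = 187.71 mm²); the cone at (12.5, 8) (r1=9.5→r2=9) has section circumradius 9.402 here — a regular 6-gon (area = (6/2)·9.402²·sin(360°/6) = 229.69 mm²); Combining (union): the regions partially overlap — summed areas 417.40 mm² minus the doubly-counted overlap 5.87 mm² gives 411.53 mm² — area = 411.53 mm². At z = 21.76: the cylinder: section is a regular 6-gon, circumradius r=8.5 (area = (6/2)·8.500²·sin(360°/6) = 187.71 mm²); the cone at (12.5, 8) contributes a regular 6-gon of circumradius 9.219 (interpolated between r1=9.5 and r2=9 at t=0.563) (area = (6/2)·9.219²·sin(360°/6) = 220.79 mm²); Combining (union): the regions partially overlap — summed areas 408.50 mm² minus the doubly-counted overlap 4.40 mm² gives 404.09 mm² — area = 404.09 mm². Checking containment: the cross-section at z = 21.76 is a subset of the cross-section at z = 14.4.

entirely on top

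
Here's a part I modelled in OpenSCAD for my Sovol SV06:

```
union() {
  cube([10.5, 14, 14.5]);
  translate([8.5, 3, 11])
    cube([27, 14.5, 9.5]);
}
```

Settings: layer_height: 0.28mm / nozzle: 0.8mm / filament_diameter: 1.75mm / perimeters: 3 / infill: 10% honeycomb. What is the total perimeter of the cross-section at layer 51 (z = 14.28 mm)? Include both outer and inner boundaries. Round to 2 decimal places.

106.00 mm

At z = 14.28 mm: the cube (footprint 10.5×14) is included at this height (perimeter 49.00 mm); the cube at (8.5, 3) is present — its section is the full 27×14.5 rectangle (perimeter 83.00 mm); Combining (union): the regions partially overlap (shared area 22.00 mm²), so the edge portions inside another operand are dropped and the merged outline is re-measured after clipping — boundary = 106.00 mm. Overall, the cross-section is a single solid region. Total boundary length (outer) = 106.00 mm.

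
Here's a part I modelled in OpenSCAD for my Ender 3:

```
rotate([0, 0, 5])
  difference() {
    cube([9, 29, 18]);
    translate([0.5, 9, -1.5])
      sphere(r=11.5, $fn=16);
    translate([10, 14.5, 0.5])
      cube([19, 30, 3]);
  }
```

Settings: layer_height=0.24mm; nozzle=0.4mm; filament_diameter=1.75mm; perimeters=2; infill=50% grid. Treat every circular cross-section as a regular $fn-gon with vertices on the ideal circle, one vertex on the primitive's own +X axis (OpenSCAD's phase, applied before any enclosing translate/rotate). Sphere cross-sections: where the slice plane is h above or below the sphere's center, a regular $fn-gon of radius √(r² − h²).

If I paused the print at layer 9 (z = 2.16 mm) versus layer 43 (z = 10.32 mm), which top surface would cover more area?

layer 43 (z = 10.32 mm)

Layer 9 (z = 2.16): the cube (footprint 9×29) is included at this height (area 261.00 mm²); the r=11.5 sphere at (0.5, 9) slices to a regular 16-gon of circumradius 10.902 (√(r²−h²) with h=3.66 from center) (area = (16/2)·10.902²·sin(360°/16) = 363.87 mm²); the 19×30 cube at (10, 14.5) contributes its full rectangle (area 570.00 mm²); Subtracting the remaining from the first: starting from the 9×29 cube (261.00 mm²), the r=11.5 sphere at (0.5, 9) partially overlaps it — only the 164.52 mm² overlap (of its 363.87 mm²) is removed, clipping the outline; the 19×30 cube at (10, 14.5) misses the remaining region (no effect) — area = 96.48 mm²; (rotated 5° about Z; rotation is an isometry so areas/perimeters/island counts are preserved). So its area = 96.48 mm². Layer 43 (z = 10.32): the cube (footprint 9×29) is included at this height (area 261.00 mm²); the sphere at (0.5, 9) is absent (|z−center|=11.820 > r=11.5); the cube at (10, 14.5) is absent (z outside [0.5, 3.5]); After the difference (first − rest): none of the subtracted shapes is present at this height, so the 9×29 cube is unchanged — area = 261.00 mm²; (rotated 5° about Z; rotation is an isometry so areas/perimeters/island counts are preserved). So its area = 261.00 mm². Layer 43 is larger (261.00 vs 96.48 mm²).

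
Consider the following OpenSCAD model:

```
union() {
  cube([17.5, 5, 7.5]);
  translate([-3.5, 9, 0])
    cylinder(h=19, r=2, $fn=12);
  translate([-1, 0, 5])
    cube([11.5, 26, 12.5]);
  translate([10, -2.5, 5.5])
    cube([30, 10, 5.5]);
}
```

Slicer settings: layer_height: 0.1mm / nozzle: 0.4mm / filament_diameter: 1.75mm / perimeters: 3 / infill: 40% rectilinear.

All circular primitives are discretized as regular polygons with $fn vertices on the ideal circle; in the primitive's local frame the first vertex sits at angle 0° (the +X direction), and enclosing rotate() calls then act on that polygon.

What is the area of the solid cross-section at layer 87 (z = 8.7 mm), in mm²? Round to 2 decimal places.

607.25 mm²

At z = 8.7 mm: the cube is absent (z outside [0, 7.5]); the r=2 cylinder at (-3.5, 9) gives a regular 12-gon of circumradius 2 (constant along its height) (area = (12/2)·2.000²·sin(360°/12) = 12.00 mm²); the cube at (-1, 0) is present — its section is the full 11.5×26 rectangle (area 299.00 mm²); the 30×10 cube at (10, -2.5) contributes its full rectangle (area 300.00 mm²); Taking the union: the regions partially overlap — summed areas 611.00 mm² minus the doubly-counted overlap 3.75 mm² gives 607.25 mm² — area = 607.25 mm². Overall, the cross-section has 2 separate islands. Net area = 607.25 mm².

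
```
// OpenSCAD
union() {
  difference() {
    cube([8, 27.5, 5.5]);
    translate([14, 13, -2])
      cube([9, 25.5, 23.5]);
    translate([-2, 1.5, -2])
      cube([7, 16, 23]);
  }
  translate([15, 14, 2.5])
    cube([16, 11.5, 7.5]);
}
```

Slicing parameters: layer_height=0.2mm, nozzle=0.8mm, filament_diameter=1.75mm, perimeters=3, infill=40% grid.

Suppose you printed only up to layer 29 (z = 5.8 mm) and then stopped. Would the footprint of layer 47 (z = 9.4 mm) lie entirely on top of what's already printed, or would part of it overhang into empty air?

entirely on top

Compare the two slices. At z = 5.8: the cube is not intersected at this z (z outside [0, 5.5]); the 9×25.5 cube at (14, 13) contributes its full rectangle (area 229.50 mm²); the 7×16 cube at (-2, 1.5) contributes its full rectangle (area 112.00 mm²); After the difference (first − rest): the first operand is absent here, so nothing remains; the 16×11.5 cube at (15, 14) contributes its full rectangle (area 184.00 mm²); Combining (union): only the 16×11.5 cube at (15, 14) is present, so the union is just that shape — area = 184.00 mm². At z = 9.4: the cube is absent (z outside [0, 5.5]); the 9×25.5 cube at (14, 13) contributes its full rectangle (area 229.50 mm²); the cube at (-2, 1.5) (footprint 7×16) is included at this height (area 112.00 mm²); After the difference (first − rest): the first operand is absent here, so nothing remains; the 16×11.5 cube at (15, 14) contributes its full rectangle (area 184.00 mm²); Merging all regions: only the 16×11.5 cube at (15, 14) is present, so the union is just that shape — area = 184.00 mm². Checking containment: the cross-section at z = 9.4 is a subset of the cross-section at z = 5.8.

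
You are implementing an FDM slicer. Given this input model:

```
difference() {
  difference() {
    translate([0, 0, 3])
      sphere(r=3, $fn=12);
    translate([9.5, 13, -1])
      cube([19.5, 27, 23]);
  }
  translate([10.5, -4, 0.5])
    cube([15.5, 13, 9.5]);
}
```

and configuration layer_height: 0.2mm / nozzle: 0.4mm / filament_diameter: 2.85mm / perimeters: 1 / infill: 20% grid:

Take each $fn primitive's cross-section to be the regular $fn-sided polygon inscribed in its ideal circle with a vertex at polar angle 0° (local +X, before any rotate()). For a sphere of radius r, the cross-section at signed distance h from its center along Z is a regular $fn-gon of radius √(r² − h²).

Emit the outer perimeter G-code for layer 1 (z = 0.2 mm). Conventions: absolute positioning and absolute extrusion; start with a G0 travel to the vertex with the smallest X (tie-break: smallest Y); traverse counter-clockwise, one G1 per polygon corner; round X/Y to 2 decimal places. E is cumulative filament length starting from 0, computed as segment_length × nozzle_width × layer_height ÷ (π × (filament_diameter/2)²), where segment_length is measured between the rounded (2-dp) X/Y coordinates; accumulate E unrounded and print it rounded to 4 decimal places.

At z = 0.2 mm: the r=3 sphere contributes a regular 12-gon of circumradius √(3²−2.8²) = 1.077; the 19.5×27 cube at (9.5, 13) contributes its full rectangle; Taking the first minus the rest: starting from the r=3 sphere, the 19.5×27 cube at (9.5, 13) misses the remaining region (no effect) — 1 connected region; the cube at (10.5, -4) does not reach this height (z outside [0.5, 10]); Subtracting the remaining from the first: none of the subtracted shapes is present at this height, so that combined region is unchanged — 1 connected region. The outline is a single polygon with 12 vertices. Extrusion per mm of travel: 0.4 × 0.2 / (π × 1.425²) = 0.012540. Accumulating E over each segment gives final E = 0.0839.

G0 X-1.08 Y0.00 Z0.20
G1 X-0.93 Y-0.54 E0.0070
G1 X-0.54 Y-0.93 E0.0139
G1 X0.00 Y-1.08 E0.0210
G1 X0.54 Y-0.93 E0.0280
G1 X0.93 Y-0.54 E0.0349
G1 X1.08 Y0.00 E0.0419
G1 X0.93 Y0.54 E0.0490
G1 X0.54 Y0.93 E0.0559
G1 X0.00 Y1.08 E0.0629
G1 X-0.54 Y0.93 E0.0699
G1 X-0.93 Y0.54 E0.0769
G1 X-1.08 Y0.00 E0.0839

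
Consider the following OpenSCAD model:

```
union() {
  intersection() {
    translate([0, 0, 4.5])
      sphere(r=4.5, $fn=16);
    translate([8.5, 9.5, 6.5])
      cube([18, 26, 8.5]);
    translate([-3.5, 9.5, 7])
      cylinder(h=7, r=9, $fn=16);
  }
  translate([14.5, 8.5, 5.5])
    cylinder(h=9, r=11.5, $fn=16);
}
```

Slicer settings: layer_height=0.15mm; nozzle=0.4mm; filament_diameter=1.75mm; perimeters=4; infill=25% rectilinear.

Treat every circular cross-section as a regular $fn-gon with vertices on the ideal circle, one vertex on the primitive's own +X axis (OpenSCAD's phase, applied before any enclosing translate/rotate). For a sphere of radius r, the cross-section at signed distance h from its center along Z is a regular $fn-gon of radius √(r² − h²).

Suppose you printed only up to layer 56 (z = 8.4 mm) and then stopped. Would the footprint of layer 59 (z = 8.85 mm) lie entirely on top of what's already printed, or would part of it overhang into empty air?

entirely on top

Compare the two slices. At z = 8.4: the sphere: section is a regular 16-gon, circumradius = √(r²−h²) = √(4.5²−3.9²) = 2.245 (area = (16/2)·2.245²·sin(360°/16) = 15.43 mm²); the 18×26 cube at (8.5, 9.5) contributes its full rectangle (area 468.00 mm²); the r=9 cylinder at (-3.5, 9.5) contributes a regular 16-gon of circumradius 9 (area = (16/2)·9.000²·sin(360°/16) = 247.98 mm²); After intersecting: the 18×26 cube at (8.5, 9.5) does not overlap the r=4.5 sphere (empty); the r=9 cylinder at (-3.5, 9.5) does not overlap the running intersection (empty) — nothing remains; the r=11.5 cylinder at (14.5, 8.5) gives a regular 16-gon of circumradius 11.5 (constant along its height) (area = (16/2)·11.500²·sin(360°/16) = 404.88 mm²); Taking the union: only the r=11.5 cylinder at (14.5, 8.5) is present, so the union is just that shape — area = 404.88 mm². At z = 8.85: the sphere: section is a regular 16-gon, circumradius = √(r²−h²) = √(4.5²−4.35²) = 1.152 (area = (16/2)·1.152²·sin(360°/16) = 4.06 mm²); the cube at (8.5, 9.5) is present — its section is the full 18×26 rectangle (area 468.00 mm²); the cylinder at (-3.5, 9.5): section is a regular 16-gon, circumradius r=9 (area = (16/2)·9.000²·sin(360°/16) = 247.98 mm²); Keeping only the common overlap: the 18×26 cube at (8.5, 9.5) does not overlap the r=4.5 sphere (empty); the r=9 cylinder at (-3.5, 9.5) does not overlap the running intersection (empty) — nothing remains; the r=11.5 cylinder at (14.5, 8.5) contributes a regular 16-gon of circumradius 11.5 (area = (16/2)·11.500²·sin(360°/16) = 404.88 mm²); Combining (union): only the r=11.5 cylinder at (14.5, 8.5) is present, so the union is just that shape — area = 404.88 mm². Checking containment: the cross-section at z = 8.85 is a subset of the cross-section at z = 8.4.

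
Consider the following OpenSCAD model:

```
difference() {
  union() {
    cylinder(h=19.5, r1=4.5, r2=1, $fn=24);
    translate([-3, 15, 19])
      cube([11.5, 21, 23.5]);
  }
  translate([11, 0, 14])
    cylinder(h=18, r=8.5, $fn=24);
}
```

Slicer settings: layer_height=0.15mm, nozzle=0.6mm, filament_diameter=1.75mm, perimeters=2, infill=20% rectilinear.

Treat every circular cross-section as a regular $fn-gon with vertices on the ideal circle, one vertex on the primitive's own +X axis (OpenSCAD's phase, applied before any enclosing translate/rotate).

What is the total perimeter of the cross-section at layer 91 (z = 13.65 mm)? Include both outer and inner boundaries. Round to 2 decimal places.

12.84 mm

At z = 13.65 mm: the cone (r1=4.5→r2=1) has section circumradius 2.050 here — a regular 24-gon (perimeter = 2·24·2.050·sin(180°/24) = 12.84 mm); the cube at (-3, 15) is absent (z outside [19, 42.5]); Combining (union): only the cone is present, so the union is just that shape — boundary = 12.84 mm; the cylinder at (11, 0) does not reach this height (z outside [14, 32]); Taking the first minus the rest: none of the subtracted shapes is present at this height, so that combined region is unchanged — boundary = 12.84 mm. Overall, the cross-section is a single solid region. Total boundary length (outer) = 12.84 mm.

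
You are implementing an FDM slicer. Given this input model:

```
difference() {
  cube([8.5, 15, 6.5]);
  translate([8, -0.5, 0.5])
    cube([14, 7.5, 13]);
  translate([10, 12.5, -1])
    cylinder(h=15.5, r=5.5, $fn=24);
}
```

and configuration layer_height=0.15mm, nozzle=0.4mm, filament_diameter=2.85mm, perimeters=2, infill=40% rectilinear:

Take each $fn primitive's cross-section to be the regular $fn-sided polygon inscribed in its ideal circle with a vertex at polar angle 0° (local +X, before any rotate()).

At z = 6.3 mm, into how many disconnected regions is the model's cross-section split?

1

At z = 6.3 mm: the cube (footprint 8.5×15) is included at this height; the 14×7.5 cube at (8, -0.5) contributes its full rectangle; the r=5.5 cylinder at (10, 12.5) gives a regular 24-gon of circumradius 5.5 (constant along its height); After the difference (first − rest): starting from the 8.5×15 cube, the 14×7.5 cube at (8, -0.5) partially overlaps it — only the 3.50 mm² overlap (of its 105.00 mm²) is removed, clipping the outline; the r=5.5 cylinder at (10, 12.5) partially overlaps it — only the 24.81 mm² overlap (of its 93.95 mm²) is removed, clipping the outline — 1 connected region. The result has 1 disconnected region.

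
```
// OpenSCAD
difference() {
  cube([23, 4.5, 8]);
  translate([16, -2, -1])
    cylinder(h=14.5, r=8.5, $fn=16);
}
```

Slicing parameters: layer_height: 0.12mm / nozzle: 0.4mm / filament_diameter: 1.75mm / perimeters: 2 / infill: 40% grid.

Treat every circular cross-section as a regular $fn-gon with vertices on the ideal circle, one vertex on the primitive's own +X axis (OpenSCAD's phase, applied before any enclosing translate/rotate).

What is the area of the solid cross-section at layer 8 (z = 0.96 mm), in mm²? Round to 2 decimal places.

At z = 0.96 mm: the 23×4.5 cube contributes its full rectangle (area 103.50 mm²); the r=8.5 cylinder at (16, -2) gives a regular 16-gon of circumradius 8.5 (constant along its height) (area = (16/2)·8.500²·sin(360°/16) = 221.19 mm²); After the difference (first − rest): starting from the 23×4.5 cube (103.50 mm²), the r=8.5 cylinder at (16, -2) partially overlaps it — only the 61.98 mm² overlap (of its 221.19 mm²) is removed, clipping the outline — area = 41.52 mm². Overall, the cross-section has 2 separate islands. Net area = 41.52 mm².

41.52 mm²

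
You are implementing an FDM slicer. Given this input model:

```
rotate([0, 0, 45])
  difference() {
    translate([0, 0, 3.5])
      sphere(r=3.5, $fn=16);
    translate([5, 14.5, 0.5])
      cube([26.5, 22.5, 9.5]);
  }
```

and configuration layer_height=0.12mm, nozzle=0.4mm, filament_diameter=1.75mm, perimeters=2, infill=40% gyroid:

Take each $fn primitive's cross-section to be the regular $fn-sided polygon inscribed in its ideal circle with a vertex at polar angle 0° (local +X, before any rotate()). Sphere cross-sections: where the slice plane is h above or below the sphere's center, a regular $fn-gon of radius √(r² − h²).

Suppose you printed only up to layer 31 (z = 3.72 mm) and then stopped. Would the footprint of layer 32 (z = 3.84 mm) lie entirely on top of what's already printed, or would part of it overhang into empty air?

Compare the two slices. At z = 3.72: the sphere: section is a regular 16-gon, circumradius = √(r²−h²) = √(3.5²−0.22²) = 3.493 (area = (16/2)·3.493²·sin(360°/16) = 37.35 mm²); the cube at (5, 14.5) (footprint 26.5×22.5) is included at this height (area 596.25 mm²); After the difference (first − rest): starting from the r=3.5 sphere (37.35 mm²), the 26.5×22.5 cube at (5, 14.5) misses the remaining region (no effect) — area = 37.35 mm²; (rotated 45° about Z; rotation is an isometry so areas/perimeters/island counts are preserved). At z = 3.84: the r=3.5 sphere contributes a regular 16-gon of circumradius √(3.5²−0.34²) = 3.483 (area = (16/2)·3.483²·sin(360°/16) = 37.15 mm²); the cube at (5, 14.5) is present — its section is the full 26.5×22.5 rectangle (area 596.25 mm²); Subtracting the remaining from the first: starting from the r=3.5 sphere (37.15 mm²), the 26.5×22.5 cube at (5, 14.5) misses the remaining region (no effect) — area = 37.15 mm²; (whole slice rotated 45° about Z — lengths, areas and connectivity unchanged). Checking containment: the cross-section at z = 3.84 is a subset of the cross-section at z = 3.72.

entirely on top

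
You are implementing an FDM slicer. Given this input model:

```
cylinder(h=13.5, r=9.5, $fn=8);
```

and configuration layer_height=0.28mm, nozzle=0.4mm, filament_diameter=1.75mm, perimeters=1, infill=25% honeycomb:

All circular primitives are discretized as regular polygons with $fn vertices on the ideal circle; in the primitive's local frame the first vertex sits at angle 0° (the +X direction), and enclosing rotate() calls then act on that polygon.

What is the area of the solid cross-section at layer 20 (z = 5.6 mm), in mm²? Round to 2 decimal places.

255.27 mm²

At z = 5.6 mm: the cylinder: section is a regular 8-gon, circumradius r=9.5 (area = (8/2)·9.500²·sin(360°/8) = 255.27 mm²). Overall, the cross-section is a single solid region. Net area = 255.27 mm².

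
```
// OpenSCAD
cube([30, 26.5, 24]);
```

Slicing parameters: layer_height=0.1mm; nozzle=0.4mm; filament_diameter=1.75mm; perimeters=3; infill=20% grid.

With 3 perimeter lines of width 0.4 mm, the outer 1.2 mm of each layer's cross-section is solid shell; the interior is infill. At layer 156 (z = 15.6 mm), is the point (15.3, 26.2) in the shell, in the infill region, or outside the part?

shell

At z = 15.6 mm: the cube (footprint 30×26.5) is included at this height. Overall, the cross-section is a single solid region. The nearest boundary edge runs (30.00, 26.50)→(0.00, 26.50); distance from the point to it = 0.30 mm. The point is inside the cross-section, 0.30 mm from the nearest boundary — within the 1.2 mm shell band (3 × 0.4).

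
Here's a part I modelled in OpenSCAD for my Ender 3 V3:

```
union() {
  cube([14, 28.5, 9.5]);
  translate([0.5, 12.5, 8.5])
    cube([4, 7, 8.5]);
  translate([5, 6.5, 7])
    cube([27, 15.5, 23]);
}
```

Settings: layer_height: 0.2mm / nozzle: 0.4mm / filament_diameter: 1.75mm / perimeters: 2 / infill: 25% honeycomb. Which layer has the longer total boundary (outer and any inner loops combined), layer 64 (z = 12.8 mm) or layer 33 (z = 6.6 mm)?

layer 64 (z = 12.8 mm)

Layer 64 (z = 12.8): the cube is not intersected at this z (z outside [0, 9.5]); the cube at (0.5, 12.5) is present — its section is the full 4×7 rectangle (perimeter 22.00 mm); the cube at (5, 6.5) (footprint 27×15.5) is included at this height (perimeter 85.00 mm); Taking the union: the 2 present regions are separate (no shared area or edge), so areas and boundary lengths simply add and each stays a separate island — boundary = 107.00 mm. So its perimeter = 107.00 mm. Layer 33 (z = 6.6): the cube (footprint 14×28.5) is included at this height (perimeter 85.00 mm); the cube at (0.5, 12.5) is absent (z outside [8.5, 17]); the cube at (5, 6.5) is absent (z outside [7, 30]); Combining (union): only the 14×28.5 cube is present, so the union is just that shape — boundary = 85.00 mm. So its perimeter = 85.00 mm. Layer 64 is larger (107.00 vs 85.00 mm).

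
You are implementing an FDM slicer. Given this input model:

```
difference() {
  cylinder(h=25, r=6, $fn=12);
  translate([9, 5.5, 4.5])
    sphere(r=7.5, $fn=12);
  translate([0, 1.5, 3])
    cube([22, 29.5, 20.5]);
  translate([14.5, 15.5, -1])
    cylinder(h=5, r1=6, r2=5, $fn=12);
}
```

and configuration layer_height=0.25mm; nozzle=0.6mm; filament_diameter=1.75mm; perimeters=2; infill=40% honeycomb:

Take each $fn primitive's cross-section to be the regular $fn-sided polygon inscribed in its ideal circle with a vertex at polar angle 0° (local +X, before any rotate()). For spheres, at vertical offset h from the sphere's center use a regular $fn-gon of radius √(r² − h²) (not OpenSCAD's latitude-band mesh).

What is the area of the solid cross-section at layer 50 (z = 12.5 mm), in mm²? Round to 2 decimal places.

At z = 12.5 mm: the cylinder: section is a regular 12-gon, circumradius r=6 (area = (12/2)·6.000²·sin(360°/12) = 108.00 mm²); the sphere at (9, 5.5) does not reach this height (|z−center|=8.000 > r=7.5); the 22×29.5 cube at (0, 1.5) contributes its full rectangle (area 649.00 mm²); the cone at (14.5, 15.5) is not intersected at this z (z outside [-1, 4]); After the difference (first − rest): starting from the r=6 cylinder (108.00 mm²), the 22×29.5 cube at (0, 1.5) partially overlaps it — only the 18.30 mm² overlap (of its 649.00 mm²) is removed, clipping the outline — area = 89.70 mm². Overall, the cross-section is a single solid region. Net area = 89.70 mm².

89.70 mm²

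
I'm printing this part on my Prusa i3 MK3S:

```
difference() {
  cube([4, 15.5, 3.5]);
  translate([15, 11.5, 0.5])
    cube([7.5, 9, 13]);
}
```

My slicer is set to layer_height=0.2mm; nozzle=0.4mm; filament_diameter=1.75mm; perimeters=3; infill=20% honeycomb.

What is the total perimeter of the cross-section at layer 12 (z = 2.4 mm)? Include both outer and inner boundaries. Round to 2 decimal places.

39.00 mm

At z = 2.4 mm: the cube (footprint 4×15.5) is included at this height (perimeter 39.00 mm); the cube at (15, 11.5) (footprint 7.5×9) is included at this height (perimeter 33.00 mm); Subtracting the remaining from the first: starting from the 4×15.5 cube, the 7.5×9 cube at (15, 11.5) misses the remaining region (no effect) — boundary = 39.00 mm. Overall, the cross-section is a single solid region. Total boundary length (outer) = 39.00 mm.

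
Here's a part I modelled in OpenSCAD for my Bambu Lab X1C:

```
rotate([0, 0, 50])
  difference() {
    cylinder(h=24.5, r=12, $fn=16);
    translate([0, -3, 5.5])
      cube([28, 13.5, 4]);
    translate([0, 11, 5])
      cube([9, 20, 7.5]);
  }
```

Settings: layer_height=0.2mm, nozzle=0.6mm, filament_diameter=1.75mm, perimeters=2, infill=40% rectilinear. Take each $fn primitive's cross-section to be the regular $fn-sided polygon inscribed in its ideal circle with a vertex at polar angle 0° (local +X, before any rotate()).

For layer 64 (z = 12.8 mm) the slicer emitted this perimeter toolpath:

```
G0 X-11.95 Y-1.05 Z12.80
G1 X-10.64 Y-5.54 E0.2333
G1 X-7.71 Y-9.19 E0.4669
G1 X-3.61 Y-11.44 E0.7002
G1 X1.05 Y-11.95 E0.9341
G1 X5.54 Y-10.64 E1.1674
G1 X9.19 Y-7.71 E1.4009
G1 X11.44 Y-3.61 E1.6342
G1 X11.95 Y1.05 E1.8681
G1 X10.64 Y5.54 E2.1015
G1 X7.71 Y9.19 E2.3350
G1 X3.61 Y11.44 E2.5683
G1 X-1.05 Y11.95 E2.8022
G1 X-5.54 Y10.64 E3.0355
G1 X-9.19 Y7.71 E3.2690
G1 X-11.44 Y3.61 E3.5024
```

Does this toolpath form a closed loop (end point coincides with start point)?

Start point (G0): (-11.95, -1.05). End point (last G1): the path does not return to the start — open.

no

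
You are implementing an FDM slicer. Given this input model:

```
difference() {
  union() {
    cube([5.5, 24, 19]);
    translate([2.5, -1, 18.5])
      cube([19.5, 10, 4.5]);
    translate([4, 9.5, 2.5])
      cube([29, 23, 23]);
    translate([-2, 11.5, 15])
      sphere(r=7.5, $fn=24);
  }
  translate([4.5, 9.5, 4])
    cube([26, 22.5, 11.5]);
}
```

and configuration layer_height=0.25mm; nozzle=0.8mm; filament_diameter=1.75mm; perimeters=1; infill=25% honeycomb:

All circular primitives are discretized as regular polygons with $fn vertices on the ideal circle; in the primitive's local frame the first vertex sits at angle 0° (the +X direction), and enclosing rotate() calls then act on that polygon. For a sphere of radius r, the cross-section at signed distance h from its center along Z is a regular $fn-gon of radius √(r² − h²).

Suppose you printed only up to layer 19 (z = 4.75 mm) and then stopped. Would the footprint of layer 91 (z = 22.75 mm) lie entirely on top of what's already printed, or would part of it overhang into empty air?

Compare the two slices. At z = 4.75: the cube is present — its section is the full 5.5×24 rectangle (area 132.00 mm²); the cube at (2.5, -1) is absent (z outside [18.5, 23]); the cube at (4, 9.5) (footprint 29×23) is included at this height (area 667.00 mm²); the sphere at (-2, 11.5) is not intersected at this z (|z−center|=10.250 > r=7.5); Taking the union: the regions partially overlap — summed areas 799.00 mm² minus the doubly-counted overlap 21.75 mm² gives 777.25 mm² — area = 777.25 mm²; the cube at (4.5, 9.5) (footprint 26×22.5) is included at this height (area 585.00 mm²); Taking the first minus the rest: starting from the result so far (777.25 mm²), the 26×22.5 cube at (4.5, 9.5) lies inside it touching the edge (removes its full 585.00 mm²) — area = 192.25 mm². At z = 22.75: the cube is absent (z outside [0, 19]); the cube at (2.5, -1) (footprint 19.5×10) is included at this height (area 195.00 mm²); the cube at (4, 9.5) (footprint 29×23) is included at this height (area 667.00 mm²); the sphere at (-2, 11.5) is not intersected at this z (|z−center|=7.750 > r=7.5); Taking the union: the 2 present regions are separate (no shared area or edge), so areas and boundary lengths simply add and each stays a separate island — area = 862.00 mm²; the cube at (4.5, 9.5) does not reach this height (z outside [4, 15.5]); After the difference (first − rest): none of the subtracted shapes is present at this height, so that combined region is unchanged — area = 862.00 mm². Checking containment: at z = 22.75 the cross-section extends beyond the z = 4.75 cross-section by about 753.00 mm².

part overhangs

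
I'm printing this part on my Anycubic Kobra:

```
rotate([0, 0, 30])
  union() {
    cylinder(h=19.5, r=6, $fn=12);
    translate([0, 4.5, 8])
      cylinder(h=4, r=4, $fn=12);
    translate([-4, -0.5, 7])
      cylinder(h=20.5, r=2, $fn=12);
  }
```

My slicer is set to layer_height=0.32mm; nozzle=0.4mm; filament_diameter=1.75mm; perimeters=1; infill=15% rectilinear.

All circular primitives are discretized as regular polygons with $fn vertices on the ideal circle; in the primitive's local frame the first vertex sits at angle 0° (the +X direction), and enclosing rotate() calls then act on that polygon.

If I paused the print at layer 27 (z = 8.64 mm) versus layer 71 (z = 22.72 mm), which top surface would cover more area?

layer 27 (z = 8.64 mm)

Layer 27 (z = 8.64): the r=6 cylinder gives a regular 12-gon of circumradius 6 (constant along its height) (area = (12/2)·6.000²·sin(360°/12) = 108.00 mm²); the r=4 cylinder at (0, 4.5) contributes a regular 12-gon of circumradius 4 (area = (12/2)·4.000²·sin(360°/12) = 48.00 mm²); the r=2 cylinder at (-4, -0.5) contributes a regular 12-gon of circumradius 2 (area = (12/2)·2.000²·sin(360°/12) = 12.00 mm²); Taking the union: the regions partially overlap — summed areas 168.00 mm² minus the doubly-counted overlap 42.84 mm² gives 125.16 mm² — area = 125.16 mm²; (rotated 30° about Z; rotation is an isometry so areas/perimeters/island counts are preserved). So its area = 125.16 mm². Layer 71 (z = 22.72): the cylinder is not intersected at this z (z outside [0, 19.5]); the cylinder at (0, 4.5) does not reach this height (z outside [8, 12]); the cylinder at (-4, -0.5): section is a regular 12-gon, circumradius r=2 (area = (12/2)·2.000²·sin(360°/12) = 12.00 mm²); Combining (union): only the r=2 cylinder at (-4, -0.5) is present, so the union is just that shape — area = 12.00 mm²; (rotated 30° about Z; rotation is an isometry so areas/perimeters/island counts are preserved). So its area = 12.00 mm². Layer 27 is larger (125.16 vs 12.00 mm²).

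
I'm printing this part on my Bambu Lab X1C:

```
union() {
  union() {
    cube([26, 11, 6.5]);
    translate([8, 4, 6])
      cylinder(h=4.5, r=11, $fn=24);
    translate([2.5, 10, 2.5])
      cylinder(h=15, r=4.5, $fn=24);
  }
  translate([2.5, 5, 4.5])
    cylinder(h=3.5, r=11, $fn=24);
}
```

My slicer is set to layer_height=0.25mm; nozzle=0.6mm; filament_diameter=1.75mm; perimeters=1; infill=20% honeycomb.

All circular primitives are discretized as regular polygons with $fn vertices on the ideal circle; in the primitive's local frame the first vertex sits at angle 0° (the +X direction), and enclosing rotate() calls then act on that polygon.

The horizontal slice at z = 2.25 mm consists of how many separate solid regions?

1

At z = 2.25 mm: the cube is present — its section is the full 26×11 rectangle; the cylinder at (8, 4) is absent (z outside [6, 10.5]); the cylinder at (2.5, 10) is absent (z outside [2.5, 17.5]); Combining (union): only the 26×11 cube is present, so the union is just that shape — 1 connected region; the cylinder at (2.5, 5) is absent (z outside [4.5, 8]); Taking the union: only that combined region is present, so the union is just that shape — 1 connected region. The result has 1 disconnected region.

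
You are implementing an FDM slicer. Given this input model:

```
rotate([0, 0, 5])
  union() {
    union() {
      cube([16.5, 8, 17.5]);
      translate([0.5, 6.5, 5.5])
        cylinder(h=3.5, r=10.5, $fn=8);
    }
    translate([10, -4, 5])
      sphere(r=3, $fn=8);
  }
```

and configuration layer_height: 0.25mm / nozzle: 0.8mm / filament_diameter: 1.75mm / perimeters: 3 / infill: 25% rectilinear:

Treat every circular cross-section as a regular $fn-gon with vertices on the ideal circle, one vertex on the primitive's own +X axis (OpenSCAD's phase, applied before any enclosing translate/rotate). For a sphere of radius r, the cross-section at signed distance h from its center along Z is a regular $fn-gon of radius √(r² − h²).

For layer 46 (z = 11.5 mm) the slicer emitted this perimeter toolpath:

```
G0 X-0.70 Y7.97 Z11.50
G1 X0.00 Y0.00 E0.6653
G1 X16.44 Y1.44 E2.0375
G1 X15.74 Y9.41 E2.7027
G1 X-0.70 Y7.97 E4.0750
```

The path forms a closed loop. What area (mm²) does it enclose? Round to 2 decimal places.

132.03 mm²

Apply the shoelace formula to the sequence of (X, Y) vertices; enclosed area = 132.03 mm².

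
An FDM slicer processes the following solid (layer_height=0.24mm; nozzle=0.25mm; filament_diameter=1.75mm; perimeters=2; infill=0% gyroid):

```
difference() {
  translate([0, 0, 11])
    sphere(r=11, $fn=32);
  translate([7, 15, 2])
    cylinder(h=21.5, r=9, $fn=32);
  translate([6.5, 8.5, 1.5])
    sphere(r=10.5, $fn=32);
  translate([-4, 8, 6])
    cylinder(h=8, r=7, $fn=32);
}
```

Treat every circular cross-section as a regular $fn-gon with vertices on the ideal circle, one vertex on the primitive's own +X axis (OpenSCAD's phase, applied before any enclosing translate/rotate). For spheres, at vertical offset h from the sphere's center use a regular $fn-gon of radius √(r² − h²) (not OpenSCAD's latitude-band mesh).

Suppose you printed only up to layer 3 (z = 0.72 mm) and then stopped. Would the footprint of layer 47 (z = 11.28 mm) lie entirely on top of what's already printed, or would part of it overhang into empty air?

Compare the two slices. At z = 0.72: the r=11 sphere slices to a regular 32-gon of circumradius 3.914 (√(r²−h²) with h=10.28 from center) (area = (32/2)·3.914²·sin(360°/32) = 47.83 mm²); the cylinder at (7, 15) is absent (z outside [2, 23.5]); the sphere at (6.5, 8.5): section is a regular 32-gon, circumradius = √(r²−h²) = √(10.5²−0.78²) = 10.471 (area = (32/2)·10.471²·sin(360°/32) = 342.24 mm²); the cylinder at (-4, 8) is not intersected at this z (z outside [6, 14]); Taking the first minus the rest: starting from the r=11 sphere (47.83 mm²), the r=10.5 sphere at (6.5, 8.5) partially overlaps it — only the 20.01 mm² overlap (of its 342.24 mm²) is removed, clipping the outline — area = 27.81 mm². At z = 11.28: the r=11 sphere contributes a regular 32-gon of circumradius √(11²−0.28²) = 10.996 (area = (32/2)·10.996²·sin(360°/32) = 377.45 mm²); the cylinder at (7, 15): section is a regular 32-gon, circumradius r=9 (area = (32/2)·9.000²·sin(360°/32) = 252.84 mm²); the r=10.5 sphere at (6.5, 8.5) slices to a regular 32-gon of circumradius 3.821 (√(r²−h²) with h=9.78 from center) (area = (32/2)·3.821²·sin(360°/32) = 45.58 mm²); the r=7 cylinder at (-4, 8) contributes a regular 32-gon of circumradius 7 (area = (32/2)·7.000²·sin(360°/32) = 152.95 mm²); Taking the first minus the rest: starting from the r=11 sphere (377.45 mm²), the r=9 cylinder at (7, 15) partially overlaps it — only the 25.31 mm² overlap (of its 252.84 mm²) is removed, clipping the outline; the r=10.5 sphere at (6.5, 8.5) partially overlaps it — only the 6.50 mm² overlap (of its 45.58 mm²) is removed, clipping the outline; the r=7 cylinder at (-4, 8) partially overlaps it — only the 84.79 mm² overlap (of its 152.95 mm²) is removed, clipping the outline — area = 260.84 mm². Checking containment: at z = 11.28 the cross-section extends beyond the z = 0.72 cross-section by about 235.64 mm².

part overhangs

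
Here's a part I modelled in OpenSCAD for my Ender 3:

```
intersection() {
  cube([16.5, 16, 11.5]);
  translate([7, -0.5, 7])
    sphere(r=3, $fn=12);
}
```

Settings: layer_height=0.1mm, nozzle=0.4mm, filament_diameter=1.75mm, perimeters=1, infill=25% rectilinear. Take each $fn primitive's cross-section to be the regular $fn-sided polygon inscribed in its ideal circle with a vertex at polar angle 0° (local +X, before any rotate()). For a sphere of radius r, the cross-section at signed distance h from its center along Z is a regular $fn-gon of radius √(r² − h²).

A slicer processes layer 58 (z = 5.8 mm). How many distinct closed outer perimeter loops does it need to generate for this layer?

1

At z = 5.8 mm: the 16.5×16 cube contributes its full rectangle; the sphere at (7, -0.5): section is a regular 12-gon, circumradius = √(r²−h²) = √(3²−1.2²) = 2.750; After intersecting: the r=3 sphere at (7, -0.5) partially overlaps the 16.5×16 cube; clipping to the common part keeps 8.66 mm² — 1 connected region. The result has 1 disconnected region.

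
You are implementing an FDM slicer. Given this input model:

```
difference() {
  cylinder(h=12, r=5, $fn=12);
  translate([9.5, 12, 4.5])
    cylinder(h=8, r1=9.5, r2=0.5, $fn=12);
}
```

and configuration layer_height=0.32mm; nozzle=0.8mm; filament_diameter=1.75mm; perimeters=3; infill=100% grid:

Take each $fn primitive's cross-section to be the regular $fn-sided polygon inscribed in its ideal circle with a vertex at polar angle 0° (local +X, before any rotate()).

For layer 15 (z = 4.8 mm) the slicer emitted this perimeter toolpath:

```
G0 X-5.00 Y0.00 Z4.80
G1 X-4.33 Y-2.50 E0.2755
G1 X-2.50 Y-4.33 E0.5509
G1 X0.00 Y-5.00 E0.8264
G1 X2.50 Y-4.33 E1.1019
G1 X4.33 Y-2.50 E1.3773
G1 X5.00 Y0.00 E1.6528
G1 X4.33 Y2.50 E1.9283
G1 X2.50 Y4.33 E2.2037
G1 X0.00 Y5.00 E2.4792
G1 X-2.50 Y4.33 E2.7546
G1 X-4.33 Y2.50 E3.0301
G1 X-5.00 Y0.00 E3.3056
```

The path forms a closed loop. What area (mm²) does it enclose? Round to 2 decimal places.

75.00 mm²

Apply the shoelace formula to the sequence of (X, Y) vertices; enclosed area = 75.00 mm².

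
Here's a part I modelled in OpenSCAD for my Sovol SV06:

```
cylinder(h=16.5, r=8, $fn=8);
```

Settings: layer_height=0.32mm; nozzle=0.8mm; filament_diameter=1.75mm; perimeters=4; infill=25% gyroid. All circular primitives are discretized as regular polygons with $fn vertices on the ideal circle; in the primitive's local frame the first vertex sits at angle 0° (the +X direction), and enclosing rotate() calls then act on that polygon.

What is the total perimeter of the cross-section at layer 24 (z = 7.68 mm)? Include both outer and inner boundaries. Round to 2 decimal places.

At z = 7.68 mm: the r=8 cylinder contributes a regular 8-gon of circumradius 8 (perimeter = 2·8·8.000·sin(180°/8) = 48.98 mm). Overall, the cross-section is a single solid region. Total boundary length (outer) = 48.98 mm.

48.98 mm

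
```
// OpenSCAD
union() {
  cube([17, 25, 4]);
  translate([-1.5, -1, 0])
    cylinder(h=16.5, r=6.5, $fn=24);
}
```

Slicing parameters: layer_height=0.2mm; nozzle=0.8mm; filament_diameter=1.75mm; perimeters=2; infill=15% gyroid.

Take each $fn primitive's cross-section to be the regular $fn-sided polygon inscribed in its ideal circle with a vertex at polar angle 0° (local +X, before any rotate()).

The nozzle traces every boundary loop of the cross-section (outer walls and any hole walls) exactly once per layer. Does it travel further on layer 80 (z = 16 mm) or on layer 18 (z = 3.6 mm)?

layer 18 (z = 3.6 mm)

Layer 80 (z = 16): the cube is not intersected at this z (z outside [0, 4]); the r=6.5 cylinder at (-1.5, -1) contributes a regular 24-gon of circumradius 6.5 (perimeter = 2·24·6.500·sin(180°/24) = 40.72 mm); Combining (union): only the r=6.5 cylinder at (-1.5, -1) is present, so the union is just that shape — boundary = 40.72 mm. So its perimeter = 40.72 mm. Layer 18 (z = 3.6): the cube is present — its section is the full 17×25 rectangle (perimeter 84.00 mm); the cylinder at (-1.5, -1): section is a regular 24-gon, circumradius r=6.5 (perimeter = 2·24·6.500·sin(180°/24) = 40.72 mm); Merging all regions: the regions partially overlap (shared area 18.27 mm²), so the edge portions inside another operand are dropped and the merged outline is re-measured after clipping — boundary = 106.89 mm. So its perimeter = 106.89 mm. Layer 18 is larger (106.89 vs 40.72 mm).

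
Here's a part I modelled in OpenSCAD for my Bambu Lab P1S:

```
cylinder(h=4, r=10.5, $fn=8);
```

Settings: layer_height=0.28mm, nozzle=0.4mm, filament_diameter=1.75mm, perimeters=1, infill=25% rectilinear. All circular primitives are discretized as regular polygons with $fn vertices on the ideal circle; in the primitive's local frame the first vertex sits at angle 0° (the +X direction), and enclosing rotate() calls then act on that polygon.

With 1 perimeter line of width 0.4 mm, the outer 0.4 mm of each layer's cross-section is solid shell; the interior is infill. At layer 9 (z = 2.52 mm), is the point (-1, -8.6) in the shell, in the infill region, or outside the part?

At z = 2.52 mm: the r=10.5 cylinder gives a regular 8-gon of circumradius 10.5 (constant along its height). Overall, the cross-section is a single solid region. The nearest boundary edge runs (-7.42, -7.42)→(-0.00, -10.50); distance from the point to it = 1.37 mm. The point is inside the cross-section and 1.37 mm from the nearest boundary — more than the 0.4 mm shell width (1 × 0.4), so it's in the infill interior.

infill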